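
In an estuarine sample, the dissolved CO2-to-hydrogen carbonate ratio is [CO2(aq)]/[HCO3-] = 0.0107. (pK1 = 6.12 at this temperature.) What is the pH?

From K1 = [H⁺][HCO3-]/[CO2(aq)]:  pH = pK1 − log₁₀([CO2(aq)]/[HCO3-])
log₁₀(0.0107) = -1.971
pH = 6.12 − (-1.971) = 8.09

pH = 8.09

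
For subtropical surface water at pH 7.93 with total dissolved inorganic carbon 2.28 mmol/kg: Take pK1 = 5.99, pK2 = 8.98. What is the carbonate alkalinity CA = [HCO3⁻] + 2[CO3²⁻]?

CA = 2.44 mmol/kg

CA = [HCO3⁻] + 2[CO3²⁻] = (α₁ + 2α₂)·DIC
At pH 7.93: [H⁺]/K1 = 10^-1.94 = 0.011482, K2/[H⁺] = 10^-1.05 = 0.089125
α₁ = 1/(1 + 0.011482 + 0.089125) = 1/1.1006 = 0.9086; α₂ = α₁·K2/[H⁺] = 0.08098
α₁ + 2α₂ = 1.0705
CA = 1.0705 × 2.28 = 2.44 mmol/kg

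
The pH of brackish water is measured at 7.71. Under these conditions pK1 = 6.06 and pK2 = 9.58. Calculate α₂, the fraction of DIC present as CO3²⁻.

α₂ = 1 / (1 + [H⁺]/K2 + [H⁺]²/(K1K2)) = 1 / (1 + 10^+1.87 + 10^+0.22)
   = 1 / (1 + 74.131 + 1.6596) = 1/76.791 = 0.01302

α₂ = 0.0130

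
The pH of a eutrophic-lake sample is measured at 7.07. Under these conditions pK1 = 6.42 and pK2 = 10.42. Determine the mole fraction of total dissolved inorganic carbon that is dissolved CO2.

α₀ = 0.183

α₀ = 1 / (1 + K1/[H⁺] + K1K2/[H⁺]²) = 1 / (1 + 10^+0.65 + 10^-2.70)
   = 1 / (1 + 4.4668 + 0.0019953) = 1/5.4688 = 0.1829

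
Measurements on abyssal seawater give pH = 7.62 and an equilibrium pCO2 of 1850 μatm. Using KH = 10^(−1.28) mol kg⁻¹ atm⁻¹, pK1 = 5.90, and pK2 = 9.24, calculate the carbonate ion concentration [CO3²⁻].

[CO3²⁻] = 0.122 mmol/kg

[CO2*] = KH · pCO2 = 10^(−1.28) × 1850×10^-6 = 9.709×10^-5 mol/kg
α₀ = 1/(1 + K1/[H⁺] + K1K2/[H⁺]²) = 1/(1 + 10^+1.72 + 10^+0.10) = 0.01827
DIC = [CO2*]/α₀ = 9.709×10^-5 / 0.01827 = 5.315 mmol/kg
[CO3²⁻] = α₂·DIC; α₂ = 0.02300, so [CO3²⁻] = 0.02300 × 5.315 = 0.122 mmol/kg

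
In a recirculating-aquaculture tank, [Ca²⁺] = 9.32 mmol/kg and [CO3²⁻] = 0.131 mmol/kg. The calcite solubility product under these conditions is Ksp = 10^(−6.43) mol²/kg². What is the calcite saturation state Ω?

Ω = 3.29

Ksp = 10^(−6.43) = 3.715×10^-7
Ω = [Ca²⁺][CO3²⁻]/Ksp = (9.32×10^-3)(0.131×10^-3) / 3.715×10^-7 = 3.29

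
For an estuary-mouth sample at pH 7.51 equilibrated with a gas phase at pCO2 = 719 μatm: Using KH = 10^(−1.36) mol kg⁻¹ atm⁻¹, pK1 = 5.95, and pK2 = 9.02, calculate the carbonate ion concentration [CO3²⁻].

[CO3²⁻] = 0.0352 mmol/kg

[CO2*] = KH · pCO2 = 10^(−1.36) × 719×10^-6 = 3.139×10^-5 mol/kg
α₀ = 1/(1 + K1/[H⁺] + K1K2/[H⁺]²) = 1/(1 + 10^+1.56 + 10^+0.05) = 0.02602
DIC = [CO2*]/α₀ = 3.139×10^-5 / 0.02602 = 1.206 mmol/kg
[CO3²⁻] = α₂·DIC; α₂ = 0.02920, so [CO3²⁻] = 0.02920 × 1.206 = 0.0352 mmol/kg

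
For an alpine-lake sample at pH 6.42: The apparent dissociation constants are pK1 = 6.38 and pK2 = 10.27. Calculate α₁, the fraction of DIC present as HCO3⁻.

α₁ = 1 / (1 + [H⁺]/K1 + K2/[H⁺]) = 1 / (1 + 10^-0.04 + 10^-3.85)
   = 1 / (1 + 0.91201 + 0.00014125) = 1/1.9122 = 0.5230

α₁ = 0.523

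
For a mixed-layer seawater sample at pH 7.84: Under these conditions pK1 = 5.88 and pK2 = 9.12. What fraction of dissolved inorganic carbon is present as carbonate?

α₂ = 1 / (1 + [H⁺]/K2 + [H⁺]²/(K1K2)) = 1 / (1 + 10^+1.28 + 10^-0.68)
   = 1 / (1 + 19.055 + 0.20893) = 1/20.264 = 0.04935

α₂ = 0.0493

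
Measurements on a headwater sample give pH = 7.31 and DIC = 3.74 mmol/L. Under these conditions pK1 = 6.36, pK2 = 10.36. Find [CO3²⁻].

[CO3²⁻] = 2.99 μmol/L

α₂ = 1 / (1 + [H⁺]/K2 + [H⁺]²/(K1K2)) = 1 / (1 + 10^+3.05 + 10^+2.10)
   = 1 / (1 + 1122.0 + 125.89) = 1/1248.9 = 0.0008007
[CO3²⁻] = α₂ × DIC = 0.0008007 × 3.74 = 0.00299 mmol/L = 2.99 μmol/L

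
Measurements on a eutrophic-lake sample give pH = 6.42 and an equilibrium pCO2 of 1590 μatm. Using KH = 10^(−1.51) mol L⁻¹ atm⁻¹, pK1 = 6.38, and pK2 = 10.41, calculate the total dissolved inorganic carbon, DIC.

DIC = 0.103 mmol/L

[CO2*] = KH · pCO2 = 10^(−1.51) × 1590×10^-6 = 4.914×10^-5 mol/L
α₀ = 1/(1 + K1/[H⁺] + K1K2/[H⁺]²) = 1/(1 + 10^+0.04 + 10^-3.95) = 0.4770
DIC = [CO2*]/α₀ = 4.914×10^-5 / 0.4770 = 0.103 mmol/L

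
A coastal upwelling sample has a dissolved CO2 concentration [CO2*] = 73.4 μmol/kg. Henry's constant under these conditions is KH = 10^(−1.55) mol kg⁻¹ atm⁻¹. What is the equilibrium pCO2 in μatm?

pCO2 = 2600 μatm

KH = 10^(−1.55) = 2.818×10^-2 mol kg⁻¹ atm⁻¹
pCO2 = [CO2*]/KH = 73.4×10^-6 / 2.818×10^-2 = 2.60×10^-3 atm = 2600 μatm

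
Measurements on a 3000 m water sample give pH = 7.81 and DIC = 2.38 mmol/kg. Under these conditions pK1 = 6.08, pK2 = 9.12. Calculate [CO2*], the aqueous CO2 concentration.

[CO2*] = 0.0415 mmol/kg

α₀ = 1 / (1 + K1/[H⁺] + K1K2/[H⁺]²) = 1 / (1 + 10^+1.73 + 10^+0.42)
   = 1 / (1 + 53.703 + 2.6303) = 1/57.333 = 0.01744
[CO2*] = α₀ × DIC = 0.01744 × 2.38 = 0.0415 mmol/kg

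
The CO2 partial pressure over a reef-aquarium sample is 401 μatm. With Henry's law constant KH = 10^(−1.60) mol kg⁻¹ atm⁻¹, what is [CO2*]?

KH = 10^(−1.60) = 2.512×10^-2 mol kg⁻¹ atm⁻¹
[CO2*] = KH · pCO2 = 2.512×10^-2 × 401×10^-6 atm = 1.01×10^-5 mol/kg

[CO2*] = 10.1 μmol/kg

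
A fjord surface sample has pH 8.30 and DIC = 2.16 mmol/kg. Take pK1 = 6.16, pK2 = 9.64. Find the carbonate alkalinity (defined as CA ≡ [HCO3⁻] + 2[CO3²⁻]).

CA = 2.24 mmol/kg

CA = [HCO3⁻] + 2[CO3²⁻] = (α₁ + 2α₂)·DIC
At pH 8.30: [H⁺]/K1 = 10^-2.14 = 0.0072444, K2/[H⁺] = 10^-1.34 = 0.045709
α₁ = 1/(1 + 0.0072444 + 0.045709) = 1/1.0530 = 0.9497; α₂ = α₁·K2/[H⁺] = 0.04341
α₁ + 2α₂ = 1.0365
CA = 1.0365 × 2.16 = 2.24 mmol/kg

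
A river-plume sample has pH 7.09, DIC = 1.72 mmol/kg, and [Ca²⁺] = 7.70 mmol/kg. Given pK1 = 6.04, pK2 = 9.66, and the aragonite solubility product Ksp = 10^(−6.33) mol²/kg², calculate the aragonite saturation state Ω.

Ω = 0.0698

α₂ = 1 / (1 + [H⁺]/K2 + [H⁺]²/(K1K2)) = 1 / (1 + 10^+2.57 + 10^+1.52)
   = 1 / (1 + 371.54 + 33.113) = 1/405.65 = 0.002465
[CO3²⁻] = α₂ × DIC = 0.002465 × 1.72 = 0.004240 mmol/kg = 4.240 μmol/kg
Ksp = 10^(−6.33) = 4.677×10^-7
Ω = [Ca²⁺][CO3²⁻]/Ksp = (7.70×10^-3)(4.240×10^-6) / 4.677×10^-7 = 0.0698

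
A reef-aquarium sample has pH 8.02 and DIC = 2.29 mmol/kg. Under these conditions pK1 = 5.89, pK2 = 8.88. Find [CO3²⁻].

[CO3²⁻] = 0.276 mmol/kg

α₂ = 1 / (1 + [H⁺]/K2 + [H⁺]²/(K1K2)) = 1 / (1 + 10^+0.86 + 10^-1.27)
   = 1 / (1 + 7.2444 + 0.053703) = 1/8.2981 = 0.1205
[CO3²⁻] = α₂ × DIC = 0.1205 × 2.29 = 0.276 mmol/kg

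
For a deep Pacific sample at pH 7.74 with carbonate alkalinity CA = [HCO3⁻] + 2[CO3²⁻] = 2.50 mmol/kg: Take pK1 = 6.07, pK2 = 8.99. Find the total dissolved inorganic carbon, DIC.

CA = [HCO3⁻] + 2[CO3²⁻] = (α₁ + 2α₂)·DIC
At pH 7.74: [H⁺]/K1 = 10^-1.67 = 0.021380, K2/[H⁺] = 10^-1.25 = 0.056234
α₁ = 1/(1 + 0.021380 + 0.056234) = 1/1.0776 = 0.9280; α₂ = α₁·K2/[H⁺] = 0.05218
α₁ + 2α₂ = 1.0323
DIC = CA / (α₁ + 2α₂) = 2.50 / 1.0323 = 2.42 mmol/kg

DIC = 2.42 mmol/kg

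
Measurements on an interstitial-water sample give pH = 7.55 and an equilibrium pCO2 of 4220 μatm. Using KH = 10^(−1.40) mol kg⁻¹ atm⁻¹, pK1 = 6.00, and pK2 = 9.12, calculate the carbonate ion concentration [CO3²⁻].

[CO3²⁻] = 0.160 mmol/kg

[CO2*] = KH · pCO2 = 10^(−1.40) × 4220×10^-6 = 1.680×10^-4 mol/kg
α₀ = 1/(1 + K1/[H⁺] + K1K2/[H⁺]²) = 1/(1 + 10^+1.55 + 10^-0.02) = 0.02671
DIC = [CO2*]/α₀ = 1.680×10^-4 / 0.02671 = 6.289 mmol/kg
[CO3²⁻] = α₂·DIC; α₂ = 0.02551, so [CO3²⁻] = 0.02551 × 6.289 = 0.160 mmol/kg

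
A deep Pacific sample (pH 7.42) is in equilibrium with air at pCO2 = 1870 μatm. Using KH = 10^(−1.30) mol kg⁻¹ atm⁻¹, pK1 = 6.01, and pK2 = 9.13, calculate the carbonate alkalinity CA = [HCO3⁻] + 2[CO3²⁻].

CA = 2.50 mmol/kg

[CO2*] = KH · pCO2 = 10^(−1.30) × 1870×10^-6 = 9.372×10^-5 mol/kg
α₀ = 1/(1 + K1/[H⁺] + K1K2/[H⁺]²) = 1/(1 + 10^+1.41 + 10^-0.30) = 0.03676
DIC = [CO2*]/α₀ = 9.372×10^-5 / 0.03676 = 2.550 mmol/kg
CA = (α₁ + 2α₂)·DIC = (0.9448 + 2×0.01842) × 2.550 = 2.50 mmol/kg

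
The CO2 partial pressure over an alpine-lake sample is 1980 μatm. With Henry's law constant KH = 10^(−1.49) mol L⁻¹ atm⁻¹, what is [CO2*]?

[CO2*] = 64.1 μmol/L

KH = 10^(−1.49) = 3.236×10^-2 mol L⁻¹ atm⁻¹
[CO2*] = KH · pCO2 = 3.236×10^-2 × 1980×10^-6 atm = 6.41×10^-5 mol/L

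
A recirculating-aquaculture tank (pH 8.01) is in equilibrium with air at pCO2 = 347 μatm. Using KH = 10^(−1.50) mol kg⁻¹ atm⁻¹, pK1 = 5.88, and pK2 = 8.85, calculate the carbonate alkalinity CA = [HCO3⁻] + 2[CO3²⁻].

CA = 1.91 mmol/kg

[CO2*] = KH · pCO2 = 10^(−1.50) × 347×10^-6 = 1.097×10^-5 mol/kg
α₀ = 1/(1 + K1/[H⁺] + K1K2/[H⁺]²) = 1/(1 + 10^+2.13 + 10^+1.29) = 0.006435
DIC = [CO2*]/α₀ = 1.097×10^-5 / 0.006435 = 1.705 mmol/kg
CA = (α₁ + 2α₂)·DIC = (0.8681 + 2×0.1255) × 1.705 = 1.91 mmol/kg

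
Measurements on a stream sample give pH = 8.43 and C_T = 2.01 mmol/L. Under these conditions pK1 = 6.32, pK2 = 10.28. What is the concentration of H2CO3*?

[CO2*] = 15.3 μmol/L

α₀ = 1 / (1 + K1/[H⁺] + K1K2/[H⁺]²) = 1 / (1 + 10^+2.11 + 10^+0.26)
   = 1 / (1 + 128.82 + 1.8197) = 1/131.64 = 0.007596
[CO2*] = α₀ × DIC = 0.007596 × 2.01 = 0.0153 mmol/L = 15.3 μmol/L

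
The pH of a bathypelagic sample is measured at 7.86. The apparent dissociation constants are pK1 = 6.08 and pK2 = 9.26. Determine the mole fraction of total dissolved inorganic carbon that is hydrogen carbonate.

α₁ = 1 / (1 + [H⁺]/K1 + K2/[H⁺]) = 1 / (1 + 10^-1.78 + 10^-1.40)
   = 1 / (1 + 0.016596 + 0.039811) = 1/1.0564 = 0.9466

α₁ = 0.947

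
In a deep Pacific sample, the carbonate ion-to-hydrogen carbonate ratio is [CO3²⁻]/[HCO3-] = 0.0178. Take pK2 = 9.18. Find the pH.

From K2 = [H⁺][CO3²⁻]/[HCO3-]:  pH = pK2 + log₁₀([CO3²⁻]/[HCO3-])
log₁₀(0.0178) = -1.750
pH = 9.18 + (-1.750) = 7.43

pH = 7.43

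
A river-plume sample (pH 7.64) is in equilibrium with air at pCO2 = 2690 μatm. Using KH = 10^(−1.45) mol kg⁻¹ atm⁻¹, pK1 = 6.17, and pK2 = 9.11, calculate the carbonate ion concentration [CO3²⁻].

[CO2*] = KH · pCO2 = 10^(−1.45) × 2690×10^-6 = 9.544×10^-5 mol/kg
α₀ = 1/(1 + K1/[H⁺] + K1K2/[H⁺]²) = 1/(1 + 10^+1.47 + 10^+0.00) = 0.03173
DIC = [CO2*]/α₀ = 9.544×10^-5 / 0.03173 = 3.008 mmol/kg
[CO3²⁻] = α₂·DIC; α₂ = 0.03173, so [CO3²⁻] = 0.03173 × 3.008 = 0.0954 mmol/kg

[CO3²⁻] = 0.0954 mmol/kg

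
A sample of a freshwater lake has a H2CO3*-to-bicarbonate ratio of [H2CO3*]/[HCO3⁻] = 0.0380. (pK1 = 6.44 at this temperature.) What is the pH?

pH = 7.86

From K1 = [H⁺][HCO3⁻]/[H2CO3*]:  pH = pK1 − log₁₀([H2CO3*]/[HCO3⁻])
log₁₀(0.0380) = -1.420
pH = 6.44 − (-1.420) = 7.86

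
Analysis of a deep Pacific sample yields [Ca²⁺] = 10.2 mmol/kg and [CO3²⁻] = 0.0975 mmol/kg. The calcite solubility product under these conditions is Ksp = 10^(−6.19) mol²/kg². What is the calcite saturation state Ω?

Ω = 1.54

Ksp = 10^(−6.19) = 6.457×10^-7
Ω = [Ca²⁺][CO3²⁻]/Ksp = (10.2×10^-3)(0.0975×10^-3) / 6.457×10^-7 = 1.54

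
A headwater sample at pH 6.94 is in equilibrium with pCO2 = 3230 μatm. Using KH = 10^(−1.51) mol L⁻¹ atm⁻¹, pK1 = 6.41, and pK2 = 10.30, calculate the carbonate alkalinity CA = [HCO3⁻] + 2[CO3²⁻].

[CO2*] = KH · pCO2 = 10^(−1.51) × 3230×10^-6 = 9.982×10^-5 mol/L
α₀ = 1/(1 + K1/[H⁺] + K1K2/[H⁺]²) = 1/(1 + 10^+0.53 + 10^-2.83) = 0.2278
DIC = [CO2*]/α₀ = 9.982×10^-5 / 0.2278 = 0.4382 mmol/L
CA = (α₁ + 2α₂)·DIC = (0.7719 + 2×0.0003369) × 0.4382 = 0.339 mmol/L

CA = 0.339 mmol/L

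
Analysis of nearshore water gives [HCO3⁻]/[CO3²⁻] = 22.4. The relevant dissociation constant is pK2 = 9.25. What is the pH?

pH = 7.90

From K2 = [H⁺][CO3²⁻]/[HCO3⁻]:  pH = pK2 − log₁₀([HCO3⁻]/[CO3²⁻])
log₁₀(22.4) = +1.350
pH = 9.25 − (+1.350) = 7.90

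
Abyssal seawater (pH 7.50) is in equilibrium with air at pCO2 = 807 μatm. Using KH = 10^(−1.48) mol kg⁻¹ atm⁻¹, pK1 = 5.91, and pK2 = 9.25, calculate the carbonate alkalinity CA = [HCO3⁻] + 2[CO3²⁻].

CA = 1.08 mmol/kg

[CO2*] = KH · pCO2 = 10^(−1.48) × 807×10^-6 = 2.672×10^-5 mol/kg
α₀ = 1/(1 + K1/[H⁺] + K1K2/[H⁺]²) = 1/(1 + 10^+1.59 + 10^-0.16) = 0.02463
DIC = [CO2*]/α₀ = 2.672×10^-5 / 0.02463 = 1.085 mmol/kg
CA = (α₁ + 2α₂)·DIC = (0.9583 + 2×0.01704) × 1.085 = 1.08 mmol/kg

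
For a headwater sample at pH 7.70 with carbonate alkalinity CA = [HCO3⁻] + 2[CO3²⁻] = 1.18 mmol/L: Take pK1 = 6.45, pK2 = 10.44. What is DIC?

DIC = 1.24 mmol/L

CA = [HCO3⁻] + 2[CO3²⁻] = (α₁ + 2α₂)·DIC
At pH 7.70: [H⁺]/K1 = 10^-1.25 = 0.056234, K2/[H⁺] = 10^-2.74 = 0.0018197
α₁ = 1/(1 + 0.056234 + 0.0018197) = 1/1.0581 = 0.9451; α₂ = α₁·K2/[H⁺] = 0.001720
α₁ + 2α₂ = 0.9486
DIC = CA / (α₁ + 2α₂) = 1.18 / 0.9486 = 1.24 mmol/L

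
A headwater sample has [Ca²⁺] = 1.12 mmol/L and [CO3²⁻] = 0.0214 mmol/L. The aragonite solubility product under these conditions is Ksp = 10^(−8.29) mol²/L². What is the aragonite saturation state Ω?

Ksp = 10^(−8.29) = 5.129×10^-9
Ω = [Ca²⁺][CO3²⁻]/Ksp = (1.12×10^-3)(0.0214×10^-3) / 5.129×10^-9 = 4.67

Ω = 4.67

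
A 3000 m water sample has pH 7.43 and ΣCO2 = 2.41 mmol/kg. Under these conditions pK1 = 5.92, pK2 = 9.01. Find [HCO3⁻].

α₁ = 1 / (1 + [H⁺]/K1 + K2/[H⁺]) = 1 / (1 + 10^-1.51 + 10^-1.58)
   = 1 / (1 + 0.030903 + 0.026303) = 1/1.0572 = 0.9459
[HCO3⁻] = α₁ × DIC = 0.9459 × 2.41 = 2.28 mmol/kg

[HCO3⁻] = 2.28 mmol/kg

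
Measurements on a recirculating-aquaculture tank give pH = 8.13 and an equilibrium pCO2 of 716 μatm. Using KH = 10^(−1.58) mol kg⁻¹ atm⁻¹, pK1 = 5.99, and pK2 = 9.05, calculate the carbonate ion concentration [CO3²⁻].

[CO3²⁻] = 0.313 mmol/kg

[CO2*] = KH · pCO2 = 10^(−1.58) × 716×10^-6 = 1.883×10^-5 mol/kg
α₀ = 1/(1 + K1/[H⁺] + K1K2/[H⁺]²) = 1/(1 + 10^+2.14 + 10^+1.22) = 0.006425
DIC = [CO2*]/α₀ = 1.883×10^-5 / 0.006425 = 2.931 mmol/kg
[CO3²⁻] = α₂·DIC; α₂ = 0.1066, so [CO3²⁻] = 0.1066 × 2.931 = 0.313 mmol/kg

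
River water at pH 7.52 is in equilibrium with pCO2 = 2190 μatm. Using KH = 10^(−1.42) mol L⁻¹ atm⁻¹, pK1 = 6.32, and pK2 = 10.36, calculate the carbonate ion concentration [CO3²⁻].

[CO2*] = KH · pCO2 = 10^(−1.42) × 2190×10^-6 = 8.326×10^-5 mol/L
α₀ = 1/(1 + K1/[H⁺] + K1K2/[H⁺]²) = 1/(1 + 10^+1.20 + 10^-1.64) = 0.05927
DIC = [CO2*]/α₀ = 8.326×10^-5 / 0.05927 = 1.405 mmol/L
[CO3²⁻] = α₂·DIC; α₂ = 0.001358, so [CO3²⁻] = 0.001358 × 1.405 = 0.00191 mmol/L = 1.91 μmol/L

[CO3²⁻] = 1.91 μmol/L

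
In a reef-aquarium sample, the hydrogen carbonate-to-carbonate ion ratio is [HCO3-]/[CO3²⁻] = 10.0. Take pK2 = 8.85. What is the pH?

pH = 7.85

From K2 = [H⁺][CO3²⁻]/[HCO3-]:  pH = pK2 − log₁₀([HCO3-]/[CO3²⁻])
log₁₀(10.0) = +1.000
pH = 8.85 − (+1.000) = 7.85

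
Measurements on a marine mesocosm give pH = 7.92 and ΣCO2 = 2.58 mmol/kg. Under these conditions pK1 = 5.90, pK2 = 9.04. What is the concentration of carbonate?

[CO3²⁻] = 0.180 mmol/kg

α₂ = 1 / (1 + [H⁺]/K2 + [H⁺]²/(K1K2)) = 1 / (1 + 10^+1.12 + 10^-0.90)
   = 1 / (1 + 13.183 + 0.12589) = 1/14.308 = 0.06989
[CO3²⁻] = α₂ × DIC = 0.06989 × 2.58 = 0.180 mmol/kg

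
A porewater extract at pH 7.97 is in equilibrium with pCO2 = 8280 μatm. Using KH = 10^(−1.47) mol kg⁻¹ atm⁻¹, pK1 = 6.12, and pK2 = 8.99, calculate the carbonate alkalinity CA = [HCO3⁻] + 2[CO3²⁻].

CA = 23.7 mmol/kg

[CO2*] = KH · pCO2 = 10^(−1.47) × 8280×10^-6 = 2.806×10^-4 mol/kg
α₀ = 1/(1 + K1/[H⁺] + K1K2/[H⁺]²) = 1/(1 + 10^+1.85 + 10^+0.83) = 0.01273
DIC = [CO2*]/α₀ = 2.806×10^-4 / 0.01273 = 22.04 mmol/kg
CA = (α₁ + 2α₂)·DIC = (0.9012 + 2×0.08606) × 22.04 = 23.7 mmol/kg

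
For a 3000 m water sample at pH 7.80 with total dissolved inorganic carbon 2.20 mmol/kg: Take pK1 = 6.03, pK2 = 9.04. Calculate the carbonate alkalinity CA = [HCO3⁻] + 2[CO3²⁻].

CA = [HCO3⁻] + 2[CO3²⁻] = (α₁ + 2α₂)·DIC
At pH 7.80: [H⁺]/K1 = 10^-1.77 = 0.016982, K2/[H⁺] = 10^-1.24 = 0.057544
α₁ = 1/(1 + 0.016982 + 0.057544) = 1/1.0745 = 0.9306; α₂ = α₁·K2/[H⁺] = 0.05355
α₁ + 2α₂ = 1.0377
CA = 1.0377 × 2.20 = 2.28 mmol/kg

CA = 2.28 mmol/kg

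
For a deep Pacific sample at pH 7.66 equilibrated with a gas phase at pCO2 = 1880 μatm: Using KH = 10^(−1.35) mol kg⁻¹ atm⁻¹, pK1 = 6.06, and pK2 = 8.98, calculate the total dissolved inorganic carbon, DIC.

[CO2*] = KH · pCO2 = 10^(−1.35) × 1880×10^-6 = 8.398×10^-5 mol/kg
α₀ = 1/(1 + K1/[H⁺] + K1K2/[H⁺]²) = 1/(1 + 10^+1.60 + 10^+0.28) = 0.02341
DIC = [CO2*]/α₀ = 8.398×10^-5 / 0.02341 = 3.59 mmol/kg

DIC = 3.59 mmol/kg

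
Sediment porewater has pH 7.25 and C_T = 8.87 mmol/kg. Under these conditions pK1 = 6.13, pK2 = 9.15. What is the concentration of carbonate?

[CO3²⁻] = 0.103 mmol/kg

α₂ = 1 / (1 + [H⁺]/K2 + [H⁺]²/(K1K2)) = 1 / (1 + 10^+1.90 + 10^+0.78)
   = 1 / (1 + 79.433 + 6.0256) = 1/86.458 = 0.01157
[CO3²⁻] = α₂ × DIC = 0.01157 × 8.87 = 0.103 mmol/kg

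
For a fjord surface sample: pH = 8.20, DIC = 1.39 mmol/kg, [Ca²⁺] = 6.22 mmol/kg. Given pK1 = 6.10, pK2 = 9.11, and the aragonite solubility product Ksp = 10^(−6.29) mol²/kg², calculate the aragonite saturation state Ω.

Ω = 1.83

α₂ = 1 / (1 + [H⁺]/K2 + [H⁺]²/(K1K2)) = 1 / (1 + 10^+0.91 + 10^-1.19)
   = 1 / (1 + 8.1283 + 0.064565) = 1/9.1929 = 0.1088
[CO3²⁻] = α₂ × DIC = 0.1088 × 1.39 = 0.1512 mmol/kg
Ksp = 10^(−6.29) = 5.129×10^-7
Ω = [Ca²⁺][CO3²⁻]/Ksp = (6.22×10^-3)(1.512×10^-4) / 5.129×10^-7 = 1.83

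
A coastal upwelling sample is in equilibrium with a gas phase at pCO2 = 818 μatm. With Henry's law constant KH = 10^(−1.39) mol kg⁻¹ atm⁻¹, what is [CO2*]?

KH = 10^(−1.39) = 4.074×10^-2 mol kg⁻¹ atm⁻¹
[CO2*] = KH · pCO2 = 4.074×10^-2 × 818×10^-6 atm = 3.33×10^-5 mol/kg

[CO2*] = 33.3 μmol/kg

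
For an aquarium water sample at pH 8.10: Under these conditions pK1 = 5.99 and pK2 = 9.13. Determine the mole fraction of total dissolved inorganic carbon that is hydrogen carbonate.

α₁ = 1 / (1 + [H⁺]/K1 + K2/[H⁺]) = 1 / (1 + 10^-2.11 + 10^-1.03)
   = 1 / (1 + 0.0077625 + 0.093325) = 1/1.1011 = 0.9082

α₁ = 0.908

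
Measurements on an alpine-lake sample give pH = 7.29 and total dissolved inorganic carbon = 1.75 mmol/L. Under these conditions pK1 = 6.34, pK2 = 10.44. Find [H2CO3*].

[CO2*] = 0.176 mmol/L

α₀ = 1 / (1 + K1/[H⁺] + K1K2/[H⁺]²) = 1 / (1 + 10^+0.95 + 10^-2.20)
   = 1 / (1 + 8.9125 + 0.0063096) = 1/9.9188 = 0.1008
[CO2*] = α₀ × DIC = 0.1008 × 1.75 = 0.176 mmol/L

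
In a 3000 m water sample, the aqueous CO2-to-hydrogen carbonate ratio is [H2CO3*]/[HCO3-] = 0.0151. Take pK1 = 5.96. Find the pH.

From K1 = [H⁺][HCO3-]/[H2CO3*]:  pH = pK1 − log₁₀([H2CO3*]/[HCO3-])
log₁₀(0.0151) = -1.821
pH = 5.96 − (-1.821) = 7.78

pH = 7.78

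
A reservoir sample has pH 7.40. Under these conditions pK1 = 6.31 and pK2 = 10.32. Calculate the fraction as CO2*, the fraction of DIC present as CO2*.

α₀ = 1 / (1 + K1/[H⁺] + K1K2/[H⁺]²) = 1 / (1 + 10^+1.09 + 10^-1.83)
   = 1 / (1 + 12.303 + 0.014791) = 1/13.317 = 0.07509

α₀ = 0.0751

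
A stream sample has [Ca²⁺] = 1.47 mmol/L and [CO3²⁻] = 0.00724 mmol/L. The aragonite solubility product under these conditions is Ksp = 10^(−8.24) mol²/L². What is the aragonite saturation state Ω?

Ksp = 10^(−8.24) = 5.754×10^-9
Ω = [Ca²⁺][CO3²⁻]/Ksp = (1.47×10^-3)(0.00724×10^-3) / 5.754×10^-9 = 1.85

Ω = 1.85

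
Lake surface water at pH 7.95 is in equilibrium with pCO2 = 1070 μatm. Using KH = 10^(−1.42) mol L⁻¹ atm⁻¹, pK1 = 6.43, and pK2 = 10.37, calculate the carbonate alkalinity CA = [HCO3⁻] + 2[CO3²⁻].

CA = 1.36 mmol/L

[CO2*] = KH · pCO2 = 10^(−1.42) × 1070×10^-6 = 4.068×10^-5 mol/L
α₀ = 1/(1 + K1/[H⁺] + K1K2/[H⁺]²) = 1/(1 + 10^+1.52 + 10^-0.90) = 0.02921
DIC = [CO2*]/α₀ = 4.068×10^-5 / 0.02921 = 1.393 mmol/L
CA = (α₁ + 2α₂)·DIC = (0.9671 + 2×0.003677) × 1.393 = 1.36 mmol/L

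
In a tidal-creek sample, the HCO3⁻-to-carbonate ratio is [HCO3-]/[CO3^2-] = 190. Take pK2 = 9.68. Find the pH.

pH = 7.40

From K2 = [H⁺][CO3^2-]/[HCO3-]:  pH = pK2 − log₁₀([HCO3-]/[CO3^2-])
log₁₀(190) = +2.279
pH = 9.68 − (+2.279) = 7.40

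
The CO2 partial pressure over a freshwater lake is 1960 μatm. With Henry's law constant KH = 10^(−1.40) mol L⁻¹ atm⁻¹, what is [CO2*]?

KH = 10^(−1.40) = 3.981×10^-2 mol L⁻¹ atm⁻¹
[CO2*] = KH · pCO2 = 3.981×10^-2 × 1960×10^-6 atm = 7.80×10^-5 mol/L

[CO2*] = 78.0 μmol/L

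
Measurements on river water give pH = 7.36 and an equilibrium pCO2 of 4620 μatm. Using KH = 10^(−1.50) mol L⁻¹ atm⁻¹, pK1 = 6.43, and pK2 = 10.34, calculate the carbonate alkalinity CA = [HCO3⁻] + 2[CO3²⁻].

CA = 1.25 mmol/L

[CO2*] = KH · pCO2 = 10^(−1.50) × 4620×10^-6 = 1.461×10^-4 mol/L
α₀ = 1/(1 + K1/[H⁺] + K1K2/[H⁺]²) = 1/(1 + 10^+0.93 + 10^-2.05) = 0.1050
DIC = [CO2*]/α₀ = 1.461×10^-4 / 0.1050 = 1.391 mmol/L
CA = (α₁ + 2α₂)·DIC = (0.8940 + 2×0.0009362) × 1.391 = 1.25 mmol/L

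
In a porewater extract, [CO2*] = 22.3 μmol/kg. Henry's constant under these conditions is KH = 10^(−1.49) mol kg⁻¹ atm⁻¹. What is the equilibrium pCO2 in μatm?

pCO2 = 689 μatm

KH = 10^(−1.49) = 3.236×10^-2 mol kg⁻¹ atm⁻¹
pCO2 = [CO2*]/KH = 22.3×10^-6 / 3.236×10^-2 = 6.89×10^-4 atm = 689 μatm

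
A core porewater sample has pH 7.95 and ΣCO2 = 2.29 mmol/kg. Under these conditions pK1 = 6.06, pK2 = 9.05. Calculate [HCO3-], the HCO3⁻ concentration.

[HCO3⁻] = 2.10 mmol/kg

α₁ = 1 / (1 + [H⁺]/K1 + K2/[H⁺]) = 1 / (1 + 10^-1.89 + 10^-1.10)
   = 1 / (1 + 0.012882 + 0.079433) = 1/1.0923 = 0.9155
[HCO3⁻] = α₁ × DIC = 0.9155 × 2.29 = 2.10 mmol/kg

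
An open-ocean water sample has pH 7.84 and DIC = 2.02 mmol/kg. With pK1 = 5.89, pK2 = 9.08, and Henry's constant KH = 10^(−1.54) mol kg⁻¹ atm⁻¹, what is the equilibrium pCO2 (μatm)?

α₀ = 1 / (1 + K1/[H⁺] + K1K2/[H⁺]²) = 1 / (1 + 10^+1.95 + 10^+0.71)
   = 1 / (1 + 89.125 + 5.1286) = 1/95.254 = 0.01050
[CO2*] = α₀ × DIC = 0.01050 × 2.02 = 0.02121 mmol/kg
pCO2 = [CO2*]/KH = 2.121×10^-5 / 2.884×10^-2 = 735 μatm

pCO2 = 735 μatm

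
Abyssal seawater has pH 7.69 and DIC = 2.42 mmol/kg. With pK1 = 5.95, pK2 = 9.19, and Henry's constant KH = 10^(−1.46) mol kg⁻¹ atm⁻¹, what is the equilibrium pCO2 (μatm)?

pCO2 = 1210 μatm

α₀ = 1 / (1 + K1/[H⁺] + K1K2/[H⁺]²) = 1 / (1 + 10^+1.74 + 10^+0.24)
   = 1 / (1 + 54.954 + 1.7378) = 1/57.692 = 0.01733
[CO2*] = α₀ × DIC = 0.01733 × 2.42 = 0.04195 mmol/kg
pCO2 = [CO2*]/KH = 4.195×10^-5 / 3.467×10^-2 = 1210 μatm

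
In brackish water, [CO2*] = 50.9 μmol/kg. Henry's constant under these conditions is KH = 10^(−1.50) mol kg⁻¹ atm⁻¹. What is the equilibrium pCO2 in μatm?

KH = 10^(−1.50) = 3.162×10^-2 mol kg⁻¹ atm⁻¹
pCO2 = [CO2*]/KH = 50.9×10^-6 / 3.162×10^-2 = 1.61×10^-3 atm = 1610 μatm

pCO2 = 1610 μatm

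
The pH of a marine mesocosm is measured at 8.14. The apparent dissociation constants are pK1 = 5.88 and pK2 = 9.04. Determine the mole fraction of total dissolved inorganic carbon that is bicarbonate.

α₁ = 1 / (1 + [H⁺]/K1 + K2/[H⁺]) = 1 / (1 + 10^-2.26 + 10^-0.90)
   = 1 / (1 + 0.0054954 + 0.12589) = 1/1.1314 = 0.8839

α₁ = 0.884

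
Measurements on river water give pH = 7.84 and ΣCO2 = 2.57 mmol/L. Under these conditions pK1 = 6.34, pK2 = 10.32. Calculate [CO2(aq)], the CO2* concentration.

[CO2*] = 0.0785 mmol/L

α₀ = 1 / (1 + K1/[H⁺] + K1K2/[H⁺]²) = 1 / (1 + 10^+1.50 + 10^-0.98)
   = 1 / (1 + 31.623 + 0.10471) = 1/32.727 = 0.03056
[CO2*] = α₀ × DIC = 0.03056 × 2.57 = 0.0785 mmol/L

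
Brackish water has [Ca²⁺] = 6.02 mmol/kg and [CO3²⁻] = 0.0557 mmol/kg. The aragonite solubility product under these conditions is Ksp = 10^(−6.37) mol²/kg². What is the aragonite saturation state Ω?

Ksp = 10^(−6.37) = 4.266×10^-7
Ω = [Ca²⁺][CO3²⁻]/Ksp = (6.02×10^-3)(0.0557×10^-3) / 4.266×10^-7 = 0.786

Ω = 0.786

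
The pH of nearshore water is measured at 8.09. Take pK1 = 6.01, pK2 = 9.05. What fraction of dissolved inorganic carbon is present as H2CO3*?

α₀ = 0.00744

α₀ = 1 / (1 + K1/[H⁺] + K1K2/[H⁺]²) = 1 / (1 + 10^+2.08 + 10^+1.12)
   = 1 / (1 + 120.23 + 13.183) = 1/134.41 = 0.007440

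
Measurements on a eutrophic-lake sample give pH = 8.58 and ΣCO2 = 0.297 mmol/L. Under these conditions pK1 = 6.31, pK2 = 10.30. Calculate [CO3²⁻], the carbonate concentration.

α₂ = 1 / (1 + [H⁺]/K2 + [H⁺]²/(K1K2)) = 1 / (1 + 10^+1.72 + 10^-0.55)
   = 1 / (1 + 52.481 + 0.28184) = 1/53.763 = 0.01860
[CO3²⁻] = α₂ × DIC = 0.01860 × 0.297 = 0.00552 mmol/L = 5.52 μmol/L

[CO3²⁻] = 5.52 μmol/L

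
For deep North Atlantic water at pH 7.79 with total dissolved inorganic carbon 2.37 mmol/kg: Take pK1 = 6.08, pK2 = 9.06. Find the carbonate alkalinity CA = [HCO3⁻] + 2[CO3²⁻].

CA = 2.45 mmol/kg

CA = [HCO3⁻] + 2[CO3²⁻] = (α₁ + 2α₂)·DIC
At pH 7.79: [H⁺]/K1 = 10^-1.71 = 0.019498, K2/[H⁺] = 10^-1.27 = 0.053703
α₁ = 1/(1 + 0.019498 + 0.053703) = 1/1.0732 = 0.9318; α₂ = α₁·K2/[H⁺] = 0.05004
α₁ + 2α₂ = 1.0319
CA = 1.0319 × 2.37 = 2.45 mmol/kg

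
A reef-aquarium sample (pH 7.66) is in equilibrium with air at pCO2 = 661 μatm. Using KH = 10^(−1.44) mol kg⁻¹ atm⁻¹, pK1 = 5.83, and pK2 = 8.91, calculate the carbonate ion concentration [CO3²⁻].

[CO2*] = KH · pCO2 = 10^(−1.44) × 661×10^-6 = 2.400×10^-5 mol/kg
α₀ = 1/(1 + K1/[H⁺] + K1K2/[H⁺]²) = 1/(1 + 10^+1.83 + 10^+0.58) = 0.01381
DIC = [CO2*]/α₀ = 2.400×10^-5 / 0.01381 = 1.738 mmol/kg
[CO3²⁻] = α₂·DIC; α₂ = 0.05250, so [CO3²⁻] = 0.05250 × 1.738 = 0.0912 mmol/kg

[CO3²⁻] = 0.0912 mmol/kg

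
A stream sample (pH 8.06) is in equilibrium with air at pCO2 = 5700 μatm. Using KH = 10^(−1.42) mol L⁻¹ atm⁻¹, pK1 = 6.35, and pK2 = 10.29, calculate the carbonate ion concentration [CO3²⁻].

[CO2*] = KH · pCO2 = 10^(−1.42) × 5700×10^-6 = 2.167×10^-4 mol/L
α₀ = 1/(1 + K1/[H⁺] + K1K2/[H⁺]²) = 1/(1 + 10^+1.71 + 10^-0.52) = 0.01902
DIC = [CO2*]/α₀ = 2.167×10^-4 / 0.01902 = 11.40 mmol/L
[CO3²⁻] = α₂·DIC; α₂ = 0.005743, so [CO3²⁻] = 0.005743 × 11.40 = 0.0654 mmol/L

[CO3²⁻] = 0.0654 mmol/L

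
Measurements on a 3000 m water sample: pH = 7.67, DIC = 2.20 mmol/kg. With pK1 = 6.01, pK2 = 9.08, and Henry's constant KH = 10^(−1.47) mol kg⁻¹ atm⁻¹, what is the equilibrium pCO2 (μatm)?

α₀ = 1 / (1 + K1/[H⁺] + K1K2/[H⁺]²) = 1 / (1 + 10^+1.66 + 10^+0.25)
   = 1 / (1 + 45.709 + 1.7783) = 1/48.487 = 0.02062
[CO2*] = α₀ × DIC = 0.02062 × 2.20 = 0.04537 mmol/kg
pCO2 = [CO2*]/KH = 4.537×10^-5 / 3.388×10^-2 = 1340 μatm

pCO2 = 1340 μatm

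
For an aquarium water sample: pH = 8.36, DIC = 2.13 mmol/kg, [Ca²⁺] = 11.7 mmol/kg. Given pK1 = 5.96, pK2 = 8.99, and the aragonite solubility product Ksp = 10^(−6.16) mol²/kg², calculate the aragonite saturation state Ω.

Ω = 6.82

α₂ = 1 / (1 + [H⁺]/K2 + [H⁺]²/(K1K2)) = 1 / (1 + 10^+0.63 + 10^-1.77)
   = 1 / (1 + 4.2658 + 0.016982) = 1/5.2828 = 0.1893
[CO3²⁻] = α₂ × DIC = 0.1893 × 2.13 = 0.4032 mmol/kg
Ksp = 10^(−6.16) = 6.918×10^-7
Ω = [Ca²⁺][CO3²⁻]/Ksp = (11.7×10^-3)(4.032×10^-4) / 6.918×10^-7 = 6.82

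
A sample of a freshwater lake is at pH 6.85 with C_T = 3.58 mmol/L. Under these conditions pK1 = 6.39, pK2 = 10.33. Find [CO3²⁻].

[CO3²⁻] = 0.880 μmol/L

α₂ = 1 / (1 + [H⁺]/K2 + [H⁺]²/(K1K2)) = 1 / (1 + 10^+3.48 + 10^+3.02)
   = 1 / (1 + 3020.0 + 1047.1) = 1/4068.1 = 0.0002458
[CO3²⁻] = α₂ × DIC = 0.0002458 × 3.58 = 0.000880 mmol/L = 0.880 μmol/L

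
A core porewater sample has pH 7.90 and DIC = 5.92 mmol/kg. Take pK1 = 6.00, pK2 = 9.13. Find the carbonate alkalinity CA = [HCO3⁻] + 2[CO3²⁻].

CA = [HCO3⁻] + 2[CO3²⁻] = (α₁ + 2α₂)·DIC
At pH 7.90: [H⁺]/K1 = 10^-1.90 = 0.012589, K2/[H⁺] = 10^-1.23 = 0.058884
α₁ = 1/(1 + 0.012589 + 0.058884) = 1/1.0715 = 0.9333; α₂ = α₁·K2/[H⁺] = 0.05496
α₁ + 2α₂ = 1.0432
CA = 1.0432 × 5.92 = 6.18 mmol/kg

CA = 6.18 mmol/kg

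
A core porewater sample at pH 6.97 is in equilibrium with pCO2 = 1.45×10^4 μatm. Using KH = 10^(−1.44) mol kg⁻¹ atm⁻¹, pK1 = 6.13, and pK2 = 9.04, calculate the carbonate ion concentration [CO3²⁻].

[CO3²⁻] = 0.0310 mmol/kg

[CO2*] = KH · pCO2 = 10^(−1.44) × 1.45×10^4×10^-6 = 5.265×10^-4 mol/kg
α₀ = 1/(1 + K1/[H⁺] + K1K2/[H⁺]²) = 1/(1 + 10^+0.84 + 10^-1.23) = 0.1254
DIC = [CO2*]/α₀ = 5.265×10^-4 / 0.1254 = 4.200 mmol/kg
[CO3²⁻] = α₂·DIC; α₂ = 0.007382, so [CO3²⁻] = 0.007382 × 4.200 = 0.0310 mmol/kg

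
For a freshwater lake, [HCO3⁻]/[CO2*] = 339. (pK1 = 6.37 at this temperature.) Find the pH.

pH = 8.90

From K1 = [H⁺][HCO3⁻]/[CO2*]:  pH = pK1 + log₁₀([HCO3⁻]/[CO2*])
log₁₀(339) = +2.530
pH = 6.37 + (+2.530) = 8.90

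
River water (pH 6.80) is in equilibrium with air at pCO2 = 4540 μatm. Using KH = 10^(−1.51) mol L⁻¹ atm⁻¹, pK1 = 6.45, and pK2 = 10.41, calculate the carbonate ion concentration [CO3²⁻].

[CO2*] = KH · pCO2 = 10^(−1.51) × 4540×10^-6 = 1.403×10^-4 mol/L
α₀ = 1/(1 + K1/[H⁺] + K1K2/[H⁺]²) = 1/(1 + 10^+0.35 + 10^-3.26) = 0.3087
DIC = [CO2*]/α₀ = 1.403×10^-4 / 0.3087 = 0.4545 mmol/L
[CO3²⁻] = α₂·DIC; α₂ = 0.0001696, so [CO3²⁻] = 0.0001696 × 0.4545 = 7.71×10^-5 mmol/L = 0.0771 μmol/L

[CO3²⁻] = 0.0771 μmol/L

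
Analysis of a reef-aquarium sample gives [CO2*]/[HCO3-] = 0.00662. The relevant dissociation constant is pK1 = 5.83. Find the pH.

pH = 8.01

From K1 = [H⁺][HCO3-]/[CO2*]:  pH = pK1 − log₁₀([CO2*]/[HCO3-])
log₁₀(0.00662) = -2.179
pH = 5.83 − (-2.179) = 8.01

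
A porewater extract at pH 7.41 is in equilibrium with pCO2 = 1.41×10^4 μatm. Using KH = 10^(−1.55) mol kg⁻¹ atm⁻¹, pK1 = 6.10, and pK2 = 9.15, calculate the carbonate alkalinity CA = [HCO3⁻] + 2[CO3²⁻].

[CO2*] = KH · pCO2 = 10^(−1.55) × 1.41×10^4×10^-6 = 3.974×10^-4 mol/kg
α₀ = 1/(1 + K1/[H⁺] + K1K2/[H⁺]²) = 1/(1 + 10^+1.31 + 10^-0.43) = 0.04589
DIC = [CO2*]/α₀ = 3.974×10^-4 / 0.04589 = 8.659 mmol/kg
CA = (α₁ + 2α₂)·DIC = (0.9371 + 2×0.01705) × 8.659 = 8.41 mmol/kg

CA = 8.41 mmol/kg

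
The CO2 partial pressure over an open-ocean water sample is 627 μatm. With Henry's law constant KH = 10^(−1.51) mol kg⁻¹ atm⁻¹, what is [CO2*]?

KH = 10^(−1.51) = 3.090×10^-2 mol kg⁻¹ atm⁻¹
[CO2*] = KH · pCO2 = 3.090×10^-2 × 627×10^-6 atm = 1.94×10^-5 mol/kg

[CO2*] = 19.4 μmol/kg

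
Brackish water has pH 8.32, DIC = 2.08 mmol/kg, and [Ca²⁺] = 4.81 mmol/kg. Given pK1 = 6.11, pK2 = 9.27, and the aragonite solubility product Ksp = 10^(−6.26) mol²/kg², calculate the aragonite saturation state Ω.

α₂ = 1 / (1 + [H⁺]/K2 + [H⁺]²/(K1K2)) = 1 / (1 + 10^+0.95 + 10^-1.26)
   = 1 / (1 + 8.9125 + 0.054954) = 1/9.9675 = 0.1003
[CO3²⁻] = α₂ × DIC = 0.1003 × 2.08 = 0.2087 mmol/kg
Ksp = 10^(−6.26) = 5.495×10^-7
Ω = [Ca²⁺][CO3²⁻]/Ksp = (4.81×10^-3)(2.087×10^-4) / 5.495×10^-7 = 1.83

Ω = 1.83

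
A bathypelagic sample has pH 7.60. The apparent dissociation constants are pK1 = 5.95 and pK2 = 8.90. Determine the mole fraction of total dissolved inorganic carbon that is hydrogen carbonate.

α₁ = 1 / (1 + [H⁺]/K1 + K2/[H⁺]) = 1 / (1 + 10^-1.65 + 10^-1.30)
   = 1 / (1 + 0.022387 + 0.050119) = 1/1.0725 = 0.9324

α₁ = 0.932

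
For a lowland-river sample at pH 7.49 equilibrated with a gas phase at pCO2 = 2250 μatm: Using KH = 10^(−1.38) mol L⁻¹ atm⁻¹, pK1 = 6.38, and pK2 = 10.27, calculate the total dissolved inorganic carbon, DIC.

[CO2*] = KH · pCO2 = 10^(−1.38) × 2250×10^-6 = 9.380×10^-5 mol/L
α₀ = 1/(1 + K1/[H⁺] + K1K2/[H⁺]²) = 1/(1 + 10^+1.11 + 10^-1.67) = 0.07192
DIC = [CO2*]/α₀ = 9.380×10^-5 / 0.07192 = 1.30 mmol/L

DIC = 1.30 mmol/L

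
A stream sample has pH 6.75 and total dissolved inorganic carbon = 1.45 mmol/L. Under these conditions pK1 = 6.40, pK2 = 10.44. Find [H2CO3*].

[CO2*] = 0.448 mmol/L

α₀ = 1 / (1 + K1/[H⁺] + K1K2/[H⁺]²) = 1 / (1 + 10^+0.35 + 10^-3.34)
   = 1 / (1 + 2.2387 + 0.00045709) = 1/3.2392 = 0.3087
[CO2*] = α₀ × DIC = 0.3087 × 1.45 = 0.448 mmol/L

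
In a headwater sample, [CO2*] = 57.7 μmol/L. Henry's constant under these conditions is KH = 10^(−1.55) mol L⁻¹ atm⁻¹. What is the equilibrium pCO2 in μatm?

KH = 10^(−1.55) = 2.818×10^-2 mol L⁻¹ atm⁻¹
pCO2 = [CO2*]/KH = 57.7×10^-6 / 2.818×10^-2 = 2.05×10^-3 atm = 2050 μatm

pCO2 = 2050 μatm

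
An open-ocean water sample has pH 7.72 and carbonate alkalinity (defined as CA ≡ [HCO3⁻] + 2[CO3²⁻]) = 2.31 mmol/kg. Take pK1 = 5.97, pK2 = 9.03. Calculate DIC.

DIC = 2.24 mmol/kg

CA = [HCO3⁻] + 2[CO3²⁻] = (α₁ + 2α₂)·DIC
At pH 7.72: [H⁺]/K1 = 10^-1.75 = 0.017783, K2/[H⁺] = 10^-1.31 = 0.048978
α₁ = 1/(1 + 0.017783 + 0.048978) = 1/1.0668 = 0.9374; α₂ = α₁·K2/[H⁺] = 0.04591
α₁ + 2α₂ = 1.0292
DIC = CA / (α₁ + 2α₂) = 2.31 / 1.0292 = 2.24 mmol/kg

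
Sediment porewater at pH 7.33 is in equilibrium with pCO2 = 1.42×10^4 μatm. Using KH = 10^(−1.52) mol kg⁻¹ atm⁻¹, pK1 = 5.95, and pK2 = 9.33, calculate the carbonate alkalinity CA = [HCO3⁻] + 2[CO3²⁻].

CA = 10.5 mmol/kg

[CO2*] = KH · pCO2 = 10^(−1.52) × 1.42×10^4×10^-6 = 4.288×10^-4 mol/kg
α₀ = 1/(1 + K1/[H⁺] + K1K2/[H⁺]²) = 1/(1 + 10^+1.38 + 10^-0.62) = 0.03964
DIC = [CO2*]/α₀ = 4.288×10^-4 / 0.03964 = 10.82 mmol/kg
CA = (α₁ + 2α₂)·DIC = (0.9509 + 2×0.009509) × 10.82 = 10.5 mmol/kg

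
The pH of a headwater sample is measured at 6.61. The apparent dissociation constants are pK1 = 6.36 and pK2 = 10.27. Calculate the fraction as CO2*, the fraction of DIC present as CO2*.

α₀ = 0.360

α₀ = 1 / (1 + K1/[H⁺] + K1K2/[H⁺]²) = 1 / (1 + 10^+0.25 + 10^-3.41)
   = 1 / (1 + 1.7783 + 0.00038905) = 1/2.7787 = 0.3599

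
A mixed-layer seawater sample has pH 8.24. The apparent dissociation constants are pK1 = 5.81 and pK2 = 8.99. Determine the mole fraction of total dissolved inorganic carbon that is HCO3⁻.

α₁ = 0.846

α₁ = 1 / (1 + [H⁺]/K1 + K2/[H⁺]) = 1 / (1 + 10^-2.43 + 10^-0.75)
   = 1 / (1 + 0.0037154 + 0.17783) = 1/1.1815 = 0.8464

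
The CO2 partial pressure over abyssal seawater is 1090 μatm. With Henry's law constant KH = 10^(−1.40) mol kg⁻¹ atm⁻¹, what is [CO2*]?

KH = 10^(−1.40) = 3.981×10^-2 mol kg⁻¹ atm⁻¹
[CO2*] = KH · pCO2 = 3.981×10^-2 × 1090×10^-6 atm = 4.34×10^-5 mol/kg

[CO2*] = 43.4 μmol/kg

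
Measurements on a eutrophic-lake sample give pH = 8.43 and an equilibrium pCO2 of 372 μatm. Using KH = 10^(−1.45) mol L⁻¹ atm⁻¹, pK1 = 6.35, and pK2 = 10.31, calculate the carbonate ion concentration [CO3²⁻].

[CO2*] = KH · pCO2 = 10^(−1.45) × 372×10^-6 = 1.320×10^-5 mol/L
α₀ = 1/(1 + K1/[H⁺] + K1K2/[H⁺]²) = 1/(1 + 10^+2.08 + 10^+0.20) = 0.008143
DIC = [CO2*]/α₀ = 1.320×10^-5 / 0.008143 = 1.621 mmol/L
[CO3²⁻] = α₂·DIC; α₂ = 0.01291, so [CO3²⁻] = 0.01291 × 1.621 = 0.0209 mmol/L

[CO3²⁻] = 0.0209 mmol/L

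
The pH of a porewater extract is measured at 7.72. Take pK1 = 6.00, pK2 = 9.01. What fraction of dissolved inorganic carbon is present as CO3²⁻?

α₂ = 0.0479

α₂ = 1 / (1 + [H⁺]/K2 + [H⁺]²/(K1K2)) = 1 / (1 + 10^+1.29 + 10^-0.43)
   = 1 / (1 + 19.498 + 0.37154) = 1/20.870 = 0.04792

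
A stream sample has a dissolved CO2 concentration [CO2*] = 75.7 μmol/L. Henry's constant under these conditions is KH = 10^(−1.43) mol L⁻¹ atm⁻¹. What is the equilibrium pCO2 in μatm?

pCO2 = 2040 μatm

KH = 10^(−1.43) = 3.715×10^-2 mol L⁻¹ atm⁻¹
pCO2 = [CO2*]/KH = 75.7×10^-6 / 3.715×10^-2 = 2.04×10^-3 atm = 2040 μatm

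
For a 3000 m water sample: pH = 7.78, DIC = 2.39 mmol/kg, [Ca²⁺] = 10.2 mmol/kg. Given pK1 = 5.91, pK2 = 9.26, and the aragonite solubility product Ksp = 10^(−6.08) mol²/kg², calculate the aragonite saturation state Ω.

α₂ = 1 / (1 + [H⁺]/K2 + [H⁺]²/(K1K2)) = 1 / (1 + 10^+1.48 + 10^-0.39)
   = 1 / (1 + 30.200 + 0.40738) = 1/31.607 = 0.03164
[CO3²⁻] = α₂ × DIC = 0.03164 × 2.39 = 0.07562 mmol/kg
Ksp = 10^(−6.08) = 8.318×10^-7
Ω = [Ca²⁺][CO3²⁻]/Ksp = (10.2×10^-3)(7.562×10^-5) / 8.318×10^-7 = 0.927

Ω = 0.927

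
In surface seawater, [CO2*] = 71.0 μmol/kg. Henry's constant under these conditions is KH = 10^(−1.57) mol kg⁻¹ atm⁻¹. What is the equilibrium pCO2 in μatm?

KH = 10^(−1.57) = 2.692×10^-2 mol kg⁻¹ atm⁻¹
pCO2 = [CO2*]/KH = 71.0×10^-6 / 2.692×10^-2 = 2.64×10^-3 atm = 2640 μatm

pCO2 = 2640 μatm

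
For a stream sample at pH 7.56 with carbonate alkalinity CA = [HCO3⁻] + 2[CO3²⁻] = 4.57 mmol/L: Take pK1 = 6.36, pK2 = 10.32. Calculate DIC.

CA = [HCO3⁻] + 2[CO3²⁻] = (α₁ + 2α₂)·DIC
At pH 7.56: [H⁺]/K1 = 10^-1.20 = 0.063096, K2/[H⁺] = 10^-2.76 = 0.0017378
α₁ = 1/(1 + 0.063096 + 0.0017378) = 1/1.0648 = 0.9391; α₂ = α₁·K2/[H⁺] = 0.001632
α₁ + 2α₂ = 0.9424
DIC = CA / (α₁ + 2α₂) = 4.57 / 0.9424 = 4.85 mmol/L

DIC = 4.85 mmol/L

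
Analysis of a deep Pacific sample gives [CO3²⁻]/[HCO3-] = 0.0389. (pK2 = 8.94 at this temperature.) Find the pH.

From K2 = [H⁺][CO3²⁻]/[HCO3-]:  pH = pK2 + log₁₀([CO3²⁻]/[HCO3-])
log₁₀(0.0389) = -1.410
pH = 8.94 + (-1.410) = 7.53

pH = 7.53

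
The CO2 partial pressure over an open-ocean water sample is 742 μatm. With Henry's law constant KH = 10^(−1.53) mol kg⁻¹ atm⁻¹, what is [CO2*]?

[CO2*] = 21.9 μmol/kg

KH = 10^(−1.53) = 2.951×10^-2 mol kg⁻¹ atm⁻¹
[CO2*] = KH · pCO2 = 2.951×10^-2 × 742×10^-6 atm = 2.19×10^-5 mol/kg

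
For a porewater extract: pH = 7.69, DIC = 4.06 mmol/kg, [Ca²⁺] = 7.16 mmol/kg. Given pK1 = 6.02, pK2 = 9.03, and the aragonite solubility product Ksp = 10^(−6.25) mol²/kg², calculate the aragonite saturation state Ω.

Ω = 2.21

α₂ = 1 / (1 + [H⁺]/K2 + [H⁺]²/(K1K2)) = 1 / (1 + 10^+1.34 + 10^-0.33)
   = 1 / (1 + 21.878 + 0.46774) = 1/23.345 = 0.04284
[CO3²⁻] = α₂ × DIC = 0.04284 × 4.06 = 0.1739 mmol/kg
Ksp = 10^(−6.25) = 5.623×10^-7
Ω = [Ca²⁺][CO3²⁻]/Ksp = (7.16×10^-3)(1.739×10^-4) / 5.623×10^-7 = 2.21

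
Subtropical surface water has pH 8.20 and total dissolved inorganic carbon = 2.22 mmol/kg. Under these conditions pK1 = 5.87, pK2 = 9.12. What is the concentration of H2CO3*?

[CO2*] = 9.23 μmol/kg

α₀ = 1 / (1 + K1/[H⁺] + K1K2/[H⁺]²) = 1 / (1 + 10^+2.33 + 10^+1.41)
   = 1 / (1 + 213.80 + 25.704) = 1/240.50 = 0.004158
[CO2*] = α₀ × DIC = 0.004158 × 2.22 = 0.00923 mmol/kg = 9.23 μmol/kg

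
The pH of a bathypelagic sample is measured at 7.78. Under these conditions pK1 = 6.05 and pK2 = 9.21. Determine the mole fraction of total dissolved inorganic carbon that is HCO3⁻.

α₁ = 0.947

α₁ = 1 / (1 + [H⁺]/K1 + K2/[H⁺]) = 1 / (1 + 10^-1.73 + 10^-1.43)
   = 1 / (1 + 0.018621 + 0.037154) = 1/1.0558 = 0.9472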